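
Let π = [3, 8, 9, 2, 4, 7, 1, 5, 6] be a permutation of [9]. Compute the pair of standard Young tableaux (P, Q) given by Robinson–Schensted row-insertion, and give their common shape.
P = [1, 4, 5, 6] / [2, 7, 9] / [3, 8];  Q = [1, 2, 3, 9] / [4, 5, 6] / [7, 8];  common shape = (4, 3, 2)

Row-insert the values π_1, π_2, … into P one at a time, bumping the leftmost entry strictly greater than the inserted value down to the next row. The recording tableau Q records, in position (i, j), the step at which that cell was added to P.
  Insert 3 (step 1): P = [3];  Q = [1]
  Insert 8 (step 2): P = [3, 8];  Q = [1, 2]
  Insert 9 (step 3): P = [3, 8, 9];  Q = [1, 2, 3]
  Insert 2 (step 4): P = [2, 8, 9] / [3];  Q = [1, 2, 3] / [4]
  Insert 4 (step 5): P = [2, 4, 9] / [3, 8];  Q = [1, 2, 3] / [4, 5]
  Insert 7 (step 6): P = [2, 4, 7] / [3, 8, 9];  Q = [1, 2, 3] / [4, 5, 6]
  Insert 1 (step 7): P = [1, 4, 7] / [2, 8, 9] / [3];  Q = [1, 2, 3] / [4, 5, 6] / [7]
  Insert 5 (step 8): P = [1, 4, 5] / [2, 7, 9] / [3, 8];  Q = [1, 2, 3] / [4, 5, 6] / [7, 8]
  Insert 6 (step 9): P = [1, 4, 5, 6] / [2, 7, 9] / [3, 8];  Q = [1, 2, 3, 9] / [4, 5, 6] / [7, 8]
Final shape: (4, 3, 2).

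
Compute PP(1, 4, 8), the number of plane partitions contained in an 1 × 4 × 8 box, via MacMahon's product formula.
PP(1, 4, 8) = 495

Evaluate the triple product over i = 1..1, j = 1..4, k = 1..8. The factors are (2/1) · (3/2) · (4/3) · (5/4) · (6/5) · (7/6) · (8/7) · (9/8) · … (32 factors total). The numerators and denominators telescope so the product is an integer; carrying out the multiplication exactly gives PP(1, 4, 8) = 495.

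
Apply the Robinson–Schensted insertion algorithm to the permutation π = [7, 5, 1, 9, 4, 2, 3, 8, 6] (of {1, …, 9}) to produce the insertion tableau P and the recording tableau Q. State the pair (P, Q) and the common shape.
P = [1, 2, 3, 6] / [4, 8] / [5, 9] / [7];  Q = [1, 4, 7, 8] / [2, 5] / [3, 9] / [6];  common shape = (4, 2, 2, 1)

Row-insert the values π_1, π_2, … into P one at a time, bumping the leftmost entry strictly greater than the inserted value down to the next row. The recording tableau Q records, in position (i, j), the step at which that cell was added to P.
  Insert 7 (step 1): P = [7];  Q = [1]
  Insert 5 (step 2): P = [5] / [7];  Q = [1] / [2]
  Insert 1 (step 3): P = [1] / [5] / [7];  Q = [1] / [2] / [3]
  Insert 9 (step 4): P = [1, 9] / [5] / [7];  Q = [1, 4] / [2] / [3]
  Insert 4 (step 5): P = [1, 4] / [5, 9] / [7];  Q = [1, 4] / [2, 5] / [3]
  Insert 2 (step 6): P = [1, 2] / [4, 9] / [5] / [7];  Q = [1, 4] / [2, 5] / [3] / [6]
  Insert 3 (step 7): P = [1, 2, 3] / [4, 9] / [5] / [7];  Q = [1, 4, 7] / [2, 5] / [3] / [6]
  Insert 8 (step 8): P = [1, 2, 3, 8] / [4, 9] / [5] / [7];  Q = [1, 4, 7, 8] / [2, 5] / [3] / [6]
  Insert 6 (step 9): P = [1, 2, 3, 6] / [4, 8] / [5, 9] / [7];  Q = [1, 4, 7, 8] / [2, 5] / [3, 9] / [6]
Final shape: (4, 2, 2, 1).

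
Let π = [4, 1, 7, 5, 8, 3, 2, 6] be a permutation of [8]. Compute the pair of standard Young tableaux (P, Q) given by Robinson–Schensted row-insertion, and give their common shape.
P = [1, 2, 6] / [3, 5, 8] / [4] / [7];  Q = [1, 3, 5] / [2, 4, 8] / [6] / [7];  common shape = (3, 3, 1, 1)

Row-insert the values π_1, π_2, … into P one at a time, bumping the leftmost entry strictly greater than the inserted value down to the next row. The recording tableau Q records, in position (i, j), the step at which that cell was added to P.
  Insert 4 (step 1): P = [4];  Q = [1]
  Insert 1 (step 2): P = [1] / [4];  Q = [1] / [2]
  Insert 7 (step 3): P = [1, 7] / [4];  Q = [1, 3] / [2]
  Insert 5 (step 4): P = [1, 5] / [4, 7];  Q = [1, 3] / [2, 4]
  Insert 8 (step 5): P = [1, 5, 8] / [4, 7];  Q = [1, 3, 5] / [2, 4]
  Insert 3 (step 6): P = [1, 3, 8] / [4, 5] / [7];  Q = [1, 3, 5] / [2, 4] / [6]
  Insert 2 (step 7): P = [1, 2, 8] / [3, 5] / [4] / [7];  Q = [1, 3, 5] / [2, 4] / [6] / [7]
  Insert 6 (step 8): P = [1, 2, 6] / [3, 5, 8] / [4] / [7];  Q = [1, 3, 5] / [2, 4, 8] / [6] / [7]
Final shape: (3, 3, 1, 1).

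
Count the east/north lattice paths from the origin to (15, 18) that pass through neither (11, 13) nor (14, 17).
Number of paths = 367009206

Inclusion–exclusion. Total paths: C(33, 15) = 1037158320. Through P₁: C(24, 11)·C(9, 4) = 314514144. Through P₂: C(31, 14)·C(2, 1) = 530365050. Since P₁ is strictly southwest of P₂, a monotone path through both must visit P₁ then P₂; paths through both = C(24, 11)·C(7, 3)·C(2, 1) = 174730080. Avoid both = 1037158320 − 314514144 − 530365050 + 174730080 = 367009206.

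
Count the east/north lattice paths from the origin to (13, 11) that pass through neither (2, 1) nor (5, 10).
Number of paths = 1416909

Inclusion–exclusion. Total paths: C(24, 13) = 2496144. Through P₁: C(3, 2)·C(21, 11) = 1058148. Through P₂: C(15, 5)·C(9, 8) = 27027. Since P₁ is strictly southwest of P₂, a monotone path through both must visit P₁ then P₂; paths through both = C(3, 2)·C(12, 3)·C(9, 8) = 5940. Avoid both = 2496144 − 1058148 − 27027 + 5940 = 1416909.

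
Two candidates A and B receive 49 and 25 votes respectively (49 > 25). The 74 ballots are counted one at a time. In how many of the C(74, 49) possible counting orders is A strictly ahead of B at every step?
Strict-lead orderings = 11370496679167328352

Total orderings of the 74 votes with 49 for A: C(74, 49) = 35059031427432595752. By the Bertrand ballot formula (Cycle Lemma / reflection principle), the number of orderings in which A is strictly ahead of B throughout is (p − q)/(p + q) · C(p + q, p) = (49 − 25)/(49 + 25) · 35059031427432595752 = 11370496679167328352.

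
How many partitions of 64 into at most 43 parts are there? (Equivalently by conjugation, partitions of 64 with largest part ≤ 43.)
p(64, parts ≤ 43) = 1738916

Use the recurrence p(n, m) = p(n, m−1) + p(n−m, m): either the largest part is < m (count p(n, m−1)) or the largest part is exactly m (remove one copy of m, count p(n−m, m)). With p(0, ·) = 1 this gives p(64, parts ≤ 43) = 1738916. (By conjugating Young diagrams, this also counts partitions of 64 into at most 43 parts.)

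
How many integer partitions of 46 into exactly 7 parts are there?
p(46, 7 parts) = 5731

Partitions of n into exactly k parts are in bijection with partitions of n − k into at most k parts (subtract 1 from each part). So p(46, exactly 7) = p(39, parts ≤ 7). Computing via the recurrence p(m, j) = p(m, j−1) + p(m−j, j) gives 5731.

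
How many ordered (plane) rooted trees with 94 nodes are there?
C_93 = 60960876535340415751462563580829648891969728907438000

These ordered rooted trees are counted by the Catalan number C_n = (1/(n + 1)) · C(2n, n). For n = 93: C_93 = (1/94) · C(186, 93) = 5730322394321999080637480976597986995845154517299172000/94 = 60960876535340415751462563580829648891969728907438000.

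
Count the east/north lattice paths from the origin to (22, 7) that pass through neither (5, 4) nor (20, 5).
Number of paths = 1110456

Inclusion–exclusion. Total paths: C(29, 22) = 1560780. Through P₁: C(9, 5)·C(20, 17) = 143640. Through P₂: C(25, 20)·C(4, 2) = 318780. Since P₁ is strictly southwest of P₂, a monotone path through both must visit P₁ then P₂; paths through both = C(9, 5)·C(16, 15)·C(4, 2) = 12096. Avoid both = 1560780 − 143640 − 318780 + 12096 = 1110456.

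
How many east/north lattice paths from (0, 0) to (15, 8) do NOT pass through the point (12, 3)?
Number of paths = 464834

Total paths from (0, 0) to (15, 8): C(23, 15) = 490314. Paths through (12, 3): (paths (0, 0) → (12, 3)) × (paths (12, 3) → (15, 8)) = C(15, 12) · C(8, 3) = 455 · 56 = 25480. Avoidance count = 490314 − 25480 = 464834.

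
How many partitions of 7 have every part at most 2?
p(7, parts ≤ 2) = 4

Partitions of 7 with all parts ≤ 2: 2+2+2+1, 2+2+1+1+1, 2+1+1+1+1+1, 1+1+1+1+1+1+1. Count = 4.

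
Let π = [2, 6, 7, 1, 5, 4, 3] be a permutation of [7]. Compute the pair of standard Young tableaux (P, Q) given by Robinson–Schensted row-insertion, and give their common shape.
P = [1, 3, 7] / [2, 4] / [5] / [6];  Q = [1, 2, 3] / [4, 5] / [6] / [7];  common shape = (3, 2, 1, 1)

Row-insert the values π_1, π_2, … into P one at a time, bumping the leftmost entry strictly greater than the inserted value down to the next row. The recording tableau Q records, in position (i, j), the step at which that cell was added to P.
  Insert 2 (step 1): P = [2];  Q = [1]
  Insert 6 (step 2): P = [2, 6];  Q = [1, 2]
  Insert 7 (step 3): P = [2, 6, 7];  Q = [1, 2, 3]
  Insert 1 (step 4): P = [1, 6, 7] / [2];  Q = [1, 2, 3] / [4]
  Insert 5 (step 5): P = [1, 5, 7] / [2, 6];  Q = [1, 2, 3] / [4, 5]
  Insert 4 (step 6): P = [1, 4, 7] / [2, 5] / [6];  Q = [1, 2, 3] / [4, 5] / [6]
  Insert 3 (step 7): P = [1, 3, 7] / [2, 4] / [5] / [6];  Q = [1, 2, 3] / [4, 5] / [6] / [7]
Final shape: (3, 2, 1, 1).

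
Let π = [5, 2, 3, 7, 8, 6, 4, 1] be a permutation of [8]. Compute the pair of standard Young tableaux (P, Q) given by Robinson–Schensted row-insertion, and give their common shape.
P = [1, 3, 4, 8] / [2, 6] / [5] / [7];  Q = [1, 3, 4, 5] / [2, 6] / [7] / [8];  common shape = (4, 2, 1, 1)

Row-insert the values π_1, π_2, … into P one at a time, bumping the leftmost entry strictly greater than the inserted value down to the next row. The recording tableau Q records, in position (i, j), the step at which that cell was added to P.
  Insert 5 (step 1): P = [5];  Q = [1]
  Insert 2 (step 2): P = [2] / [5];  Q = [1] / [2]
  Insert 3 (step 3): P = [2, 3] / [5];  Q = [1, 3] / [2]
  Insert 7 (step 4): P = [2, 3, 7] / [5];  Q = [1, 3, 4] / [2]
  Insert 8 (step 5): P = [2, 3, 7, 8] / [5];  Q = [1, 3, 4, 5] / [2]
  Insert 6 (step 6): P = [2, 3, 6, 8] / [5, 7];  Q = [1, 3, 4, 5] / [2, 6]
  Insert 4 (step 7): P = [2, 3, 4, 8] / [5, 6] / [7];  Q = [1, 3, 4, 5] / [2, 6] / [7]
  Insert 1 (step 8): P = [1, 3, 4, 8] / [2, 6] / [5] / [7];  Q = [1, 3, 4, 5] / [2, 6] / [7] / [8]
Final shape: (4, 2, 1, 1).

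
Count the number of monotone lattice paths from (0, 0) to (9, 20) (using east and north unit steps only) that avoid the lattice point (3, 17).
Number of paths = 9919245

Total paths from (0, 0) to (9, 20): C(29, 9) = 10015005. Paths through (3, 17): (paths (0, 0) → (3, 17)) × (paths (3, 17) → (9, 20)) = C(20, 3) · C(9, 6) = 1140 · 84 = 95760. Avoidance count = 10015005 − 95760 = 9919245.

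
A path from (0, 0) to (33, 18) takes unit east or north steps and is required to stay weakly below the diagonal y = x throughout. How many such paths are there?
Number of paths = 13129839188200

By the reflection principle (André's argument), the number of monotone paths to (33, 18) with n ≤ m that never go above y = x is C(51, 33) − C(51, 34) = 27900908274925 − 14771069086725 = 13129839188200.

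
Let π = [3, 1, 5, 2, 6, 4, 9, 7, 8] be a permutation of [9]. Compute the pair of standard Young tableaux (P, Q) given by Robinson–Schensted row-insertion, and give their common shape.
P = [1, 2, 4, 7, 8] / [3, 5, 6, 9];  Q = [1, 3, 5, 7, 9] / [2, 4, 6, 8];  common shape = (5, 4)

Row-insert the values π_1, π_2, … into P one at a time, bumping the leftmost entry strictly greater than the inserted value down to the next row. The recording tableau Q records, in position (i, j), the step at which that cell was added to P.
  Insert 3 (step 1): P = [3];  Q = [1]
  Insert 1 (step 2): P = [1] / [3];  Q = [1] / [2]
  Insert 5 (step 3): P = [1, 5] / [3];  Q = [1, 3] / [2]
  Insert 2 (step 4): P = [1, 2] / [3, 5];  Q = [1, 3] / [2, 4]
  Insert 6 (step 5): P = [1, 2, 6] / [3, 5];  Q = [1, 3, 5] / [2, 4]
  Insert 4 (step 6): P = [1, 2, 4] / [3, 5, 6];  Q = [1, 3, 5] / [2, 4, 6]
  Insert 9 (step 7): P = [1, 2, 4, 9] / [3, 5, 6];  Q = [1, 3, 5, 7] / [2, 4, 6]
  Insert 7 (step 8): P = [1, 2, 4, 7] / [3, 5, 6, 9];  Q = [1, 3, 5, 7] / [2, 4, 6, 8]
  Insert 8 (step 9): P = [1, 2, 4, 7, 8] / [3, 5, 6, 9];  Q = [1, 3, 5, 7, 9] / [2, 4, 6, 8]
Final shape: (5, 4).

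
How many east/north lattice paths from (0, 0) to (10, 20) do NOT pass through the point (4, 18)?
Number of paths = 29840195

Total paths from (0, 0) to (10, 20): C(30, 10) = 30045015. Paths through (4, 18): (paths (0, 0) → (4, 18)) × (paths (4, 18) → (10, 20)) = C(22, 4) · C(8, 6) = 7315 · 28 = 204820. Avoidance count = 30045015 − 204820 = 29840195.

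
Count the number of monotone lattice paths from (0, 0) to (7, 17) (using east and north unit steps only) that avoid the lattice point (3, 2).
Number of paths = 307344

Total paths from (0, 0) to (7, 17): C(24, 7) = 346104. Paths through (3, 2): (paths (0, 0) → (3, 2)) × (paths (3, 2) → (7, 17)) = C(5, 3) · C(19, 4) = 10 · 3876 = 38760. Avoidance count = 346104 − 38760 = 307344.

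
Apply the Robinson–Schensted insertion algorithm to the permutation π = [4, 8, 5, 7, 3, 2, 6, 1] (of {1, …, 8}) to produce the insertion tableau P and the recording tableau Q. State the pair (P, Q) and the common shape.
P = [1, 5, 6] / [2, 7] / [3] / [4] / [8];  Q = [1, 2, 4] / [3, 7] / [5] / [6] / [8];  common shape = (3, 2, 1, 1, 1)

Row-insert the values π_1, π_2, … into P one at a time, bumping the leftmost entry strictly greater than the inserted value down to the next row. The recording tableau Q records, in position (i, j), the step at which that cell was added to P.
  Insert 4 (step 1): P = [4];  Q = [1]
  Insert 8 (step 2): P = [4, 8];  Q = [1, 2]
  Insert 5 (step 3): P = [4, 5] / [8];  Q = [1, 2] / [3]
  Insert 7 (step 4): P = [4, 5, 7] / [8];  Q = [1, 2, 4] / [3]
  Insert 3 (step 5): P = [3, 5, 7] / [4] / [8];  Q = [1, 2, 4] / [3] / [5]
  Insert 2 (step 6): P = [2, 5, 7] / [3] / [4] / [8];  Q = [1, 2, 4] / [3] / [5] / [6]
  Insert 6 (step 7): P = [2, 5, 6] / [3, 7] / [4] / [8];  Q = [1, 2, 4] / [3, 7] / [5] / [6]
  Insert 1 (step 8): P = [1, 5, 6] / [2, 7] / [3] / [4] / [8];  Q = [1, 2, 4] / [3, 7] / [5] / [6] / [8]
Final shape: (3, 2, 1, 1, 1).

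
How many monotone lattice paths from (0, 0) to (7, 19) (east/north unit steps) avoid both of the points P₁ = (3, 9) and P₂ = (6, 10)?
Number of paths = 366300

Inclusion–exclusion. Total paths: C(26, 7) = 657800. Through P₁: C(12, 3)·C(14, 4) = 220220. Through P₂: C(16, 6)·C(10, 1) = 80080. Since P₁ is strictly southwest of P₂, a monotone path through both must visit P₁ then P₂; paths through both = C(12, 3)·C(4, 3)·C(10, 1) = 8800. Avoid both = 657800 − 220220 − 80080 + 8800 = 366300.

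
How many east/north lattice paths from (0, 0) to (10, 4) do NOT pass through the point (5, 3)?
Number of paths = 665

Total paths from (0, 0) to (10, 4): C(14, 10) = 1001. Paths through (5, 3): (paths (0, 0) → (5, 3)) × (paths (5, 3) → (10, 4)) = C(8, 5) · C(6, 5) = 56 · 6 = 336. Avoidance count = 1001 − 336 = 665.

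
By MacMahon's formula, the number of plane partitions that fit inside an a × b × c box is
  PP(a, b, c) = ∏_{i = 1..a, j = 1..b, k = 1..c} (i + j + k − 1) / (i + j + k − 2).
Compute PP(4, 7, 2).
PP(4, 7, 2) = 32670

Evaluate the triple product over i = 1..4, j = 1..7, k = 1..2. The factors are (2/1) · (3/2) · (3/2) · (4/3) · (4/3) · (5/4) · (5/4) · (6/5) · … (56 factors total). The numerators and denominators telescope so the product is an integer; carrying out the multiplication exactly gives PP(4, 7, 2) = 32670.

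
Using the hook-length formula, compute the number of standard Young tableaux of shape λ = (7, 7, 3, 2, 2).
# SYT of shape (7, 7, 3, 2, 2) = 177768864

Hook-length formula: f^λ = n! / Π hook(c), product over all cells c of the Young diagram. For λ = (7, 7, 3, 2, 2), n = 21 boxes. Hook lengths by row (left-to-right, top-to-bottom): [11, 10, 7, 5, 4, 3, 2]; [10, 9, 6, 4, 3, 2, 1]; [5, 4, 1]; [3, 2]; [2, 1]. Product of hooks = 287400960000. So f^λ = 21! / 287400960000 = 51090942171709440000 / 287400960000 = 177768864.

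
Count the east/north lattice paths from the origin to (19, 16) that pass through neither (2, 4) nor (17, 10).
Number of paths = 3068064825

Inclusion–exclusion. Total paths: C(35, 19) = 4059928950. Through P₁: C(6, 2)·C(29, 17) = 778439025. Through P₂: C(27, 17)·C(8, 2) = 236215980. Since P₁ is strictly southwest of P₂, a monotone path through both must visit P₁ then P₂; paths through both = C(6, 2)·C(21, 15)·C(8, 2) = 22790880. Avoid both = 4059928950 − 778439025 − 236215980 + 22790880 = 3068064825.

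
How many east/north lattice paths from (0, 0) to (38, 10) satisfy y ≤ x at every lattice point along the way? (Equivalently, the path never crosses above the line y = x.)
Number of paths = 4863609256

By the reflection principle (André's argument), the number of monotone paths to (38, 10) with n ≤ m that never go above y = x is C(48, 38) − C(48, 39) = 6540715896 − 1677106640 = 4863609256.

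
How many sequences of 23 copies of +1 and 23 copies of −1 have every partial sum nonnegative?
C_23 = 343059613650

These ballot sequences are counted by the Catalan number C_n = (1/(n + 1)) · C(2n, n). For n = 23: C_23 = (1/24) · C(46, 23) = 8233430727600/24 = 343059613650.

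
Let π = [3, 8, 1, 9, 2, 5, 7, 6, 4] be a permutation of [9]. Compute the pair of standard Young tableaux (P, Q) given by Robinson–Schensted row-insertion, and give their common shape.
P = [1, 2, 4, 6] / [3, 5, 9] / [7] / [8];  Q = [1, 2, 4, 7] / [3, 5, 6] / [8] / [9];  common shape = (4, 3, 1, 1)

Row-insert the values π_1, π_2, … into P one at a time, bumping the leftmost entry strictly greater than the inserted value down to the next row. The recording tableau Q records, in position (i, j), the step at which that cell was added to P.
  Insert 3 (step 1): P = [3];  Q = [1]
  Insert 8 (step 2): P = [3, 8];  Q = [1, 2]
  Insert 1 (step 3): P = [1, 8] / [3];  Q = [1, 2] / [3]
  Insert 9 (step 4): P = [1, 8, 9] / [3];  Q = [1, 2, 4] / [3]
  Insert 2 (step 5): P = [1, 2, 9] / [3, 8];  Q = [1, 2, 4] / [3, 5]
  Insert 5 (step 6): P = [1, 2, 5] / [3, 8, 9];  Q = [1, 2, 4] / [3, 5, 6]
  Insert 7 (step 7): P = [1, 2, 5, 7] / [3, 8, 9];  Q = [1, 2, 4, 7] / [3, 5, 6]
  Insert 6 (step 8): P = [1, 2, 5, 6] / [3, 7, 9] / [8];  Q = [1, 2, 4, 7] / [3, 5, 6] / [8]
  Insert 4 (step 9): P = [1, 2, 4, 6] / [3, 5, 9] / [7] / [8];  Q = [1, 2, 4, 7] / [3, 5, 6] / [8] / [9]
Final shape: (4, 3, 1, 1).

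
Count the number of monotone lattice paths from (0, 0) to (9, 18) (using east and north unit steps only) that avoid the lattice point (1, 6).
Number of paths = 3805035

Total paths from (0, 0) to (9, 18): C(27, 9) = 4686825. Paths through (1, 6): (paths (0, 0) → (1, 6)) × (paths (1, 6) → (9, 18)) = C(7, 1) · C(20, 8) = 7 · 125970 = 881790. Avoidance count = 4686825 − 881790 = 3805035.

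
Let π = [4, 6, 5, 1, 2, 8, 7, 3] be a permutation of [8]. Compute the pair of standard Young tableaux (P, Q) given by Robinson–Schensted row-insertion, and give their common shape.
P = [1, 2, 3] / [4, 5, 7] / [6, 8];  Q = [1, 2, 6] / [3, 5, 7] / [4, 8];  common shape = (3, 3, 2)

Row-insert the values π_1, π_2, … into P one at a time, bumping the leftmost entry strictly greater than the inserted value down to the next row. The recording tableau Q records, in position (i, j), the step at which that cell was added to P.
  Insert 4 (step 1): P = [4];  Q = [1]
  Insert 6 (step 2): P = [4, 6];  Q = [1, 2]
  Insert 5 (step 3): P = [4, 5] / [6];  Q = [1, 2] / [3]
  Insert 1 (step 4): P = [1, 5] / [4] / [6];  Q = [1, 2] / [3] / [4]
  Insert 2 (step 5): P = [1, 2] / [4, 5] / [6];  Q = [1, 2] / [3, 5] / [4]
  Insert 8 (step 6): P = [1, 2, 8] / [4, 5] / [6];  Q = [1, 2, 6] / [3, 5] / [4]
  Insert 7 (step 7): P = [1, 2, 7] / [4, 5, 8] / [6];  Q = [1, 2, 6] / [3, 5, 7] / [4]
  Insert 3 (step 8): P = [1, 2, 3] / [4, 5, 7] / [6, 8];  Q = [1, 2, 6] / [3, 5, 7] / [4, 8]
Final shape: (3, 3, 2).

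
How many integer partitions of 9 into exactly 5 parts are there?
p(9, 5 parts) = 5

Partitions of n into exactly k parts ↔ partitions of n − k into at most k parts (subtract 1 from each part). For n = 9, k = 5, the partitions are: 5+1+1+1+1, 4+2+1+1+1, 3+3+1+1+1, 3+2+2+1+1, 2+2+2+2+1. Count = 5.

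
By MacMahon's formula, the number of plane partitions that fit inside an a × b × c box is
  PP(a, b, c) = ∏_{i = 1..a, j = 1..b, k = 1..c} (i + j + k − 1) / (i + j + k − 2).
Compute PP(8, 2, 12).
PP(8, 2, 12) = 2848181700

Evaluate the triple product over i = 1..8, j = 1..2, k = 1..12. The factors are (2/1) · (3/2) · (4/3) · (5/4) · (6/5) · (7/6) · (8/7) · (9/8) · … (192 factors total). The numerators and denominators telescope so the product is an integer; carrying out the multiplication exactly gives PP(8, 2, 12) = 2848181700.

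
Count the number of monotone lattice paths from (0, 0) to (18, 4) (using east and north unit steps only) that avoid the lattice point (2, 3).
Number of paths = 7145

Total paths from (0, 0) to (18, 4): C(22, 18) = 7315. Paths through (2, 3): (paths (0, 0) → (2, 3)) × (paths (2, 3) → (18, 4)) = C(5, 2) · C(17, 16) = 10 · 17 = 170. Avoidance count = 7315 − 170 = 7145.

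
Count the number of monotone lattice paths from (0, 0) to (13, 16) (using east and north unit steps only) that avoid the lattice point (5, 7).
Number of paths = 48610395

Total paths from (0, 0) to (13, 16): C(29, 13) = 67863915. Paths through (5, 7): (paths (0, 0) → (5, 7)) × (paths (5, 7) → (13, 16)) = C(12, 5) · C(17, 8) = 792 · 24310 = 19253520. Avoidance count = 67863915 − 19253520 = 48610395.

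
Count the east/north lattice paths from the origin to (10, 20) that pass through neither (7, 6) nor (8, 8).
Number of paths = 28175433

Inclusion–exclusion. Total paths: C(30, 10) = 30045015. Through P₁: C(13, 7)·C(17, 3) = 1166880. Through P₂: C(16, 8)·C(14, 2) = 1171170. Since P₁ is strictly southwest of P₂, a monotone path through both must visit P₁ then P₂; paths through both = C(13, 7)·C(3, 1)·C(14, 2) = 468468. Avoid both = 30045015 − 1166880 − 1171170 + 468468 = 28175433.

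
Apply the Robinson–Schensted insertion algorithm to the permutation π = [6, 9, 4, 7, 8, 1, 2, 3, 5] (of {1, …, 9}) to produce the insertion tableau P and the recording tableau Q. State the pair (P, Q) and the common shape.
P = [1, 2, 3, 5] / [4, 7, 8] / [6, 9];  Q = [1, 2, 5, 9] / [3, 4, 8] / [6, 7];  common shape = (4, 3, 2)

Row-insert the values π_1, π_2, … into P one at a time, bumping the leftmost entry strictly greater than the inserted value down to the next row. The recording tableau Q records, in position (i, j), the step at which that cell was added to P.
  Insert 6 (step 1): P = [6];  Q = [1]
  Insert 9 (step 2): P = [6, 9];  Q = [1, 2]
  Insert 4 (step 3): P = [4, 9] / [6];  Q = [1, 2] / [3]
  Insert 7 (step 4): P = [4, 7] / [6, 9];  Q = [1, 2] / [3, 4]
  Insert 8 (step 5): P = [4, 7, 8] / [6, 9];  Q = [1, 2, 5] / [3, 4]
  Insert 1 (step 6): P = [1, 7, 8] / [4, 9] / [6];  Q = [1, 2, 5] / [3, 4] / [6]
  Insert 2 (step 7): P = [1, 2, 8] / [4, 7] / [6, 9];  Q = [1, 2, 5] / [3, 4] / [6, 7]
  Insert 3 (step 8): P = [1, 2, 3] / [4, 7, 8] / [6, 9];  Q = [1, 2, 5] / [3, 4, 8] / [6, 7]
  Insert 5 (step 9): P = [1, 2, 3, 5] / [4, 7, 8] / [6, 9];  Q = [1, 2, 5, 9] / [3, 4, 8] / [6, 7]
Final shape: (4, 3, 2).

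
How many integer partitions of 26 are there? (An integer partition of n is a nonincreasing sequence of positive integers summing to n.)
p(26) = 2436

Compute p(n) via the recurrence p(n, m) = p(n, m−1) + p(n−m, m), where p(n, m) counts partitions of n with all parts ≤ m and p(n) = p(n, n). The base cases are p(0, m) = 1 and p(n, 0) = 0 for n > 0. Filling the table yields p(26) = 2436. (Euler's pentagonal recurrence is an alternative.)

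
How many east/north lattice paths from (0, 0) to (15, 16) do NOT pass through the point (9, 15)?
Number of paths = 291387667

Total paths from (0, 0) to (15, 16): C(31, 15) = 300540195. Paths through (9, 15): (paths (0, 0) → (9, 15)) × (paths (9, 15) → (15, 16)) = C(24, 9) · C(7, 6) = 1307504 · 7 = 9152528. Avoidance count = 300540195 − 9152528 = 291387667.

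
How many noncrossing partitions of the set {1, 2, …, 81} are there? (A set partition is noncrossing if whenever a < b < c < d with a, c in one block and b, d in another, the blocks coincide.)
C_81 = 4462290049988320482463241297506133183499654740

These noncrossing partitions are counted by the Catalan number C_n = (1/(n + 1)) · C(2n, n). For n = 81: C_81 = (1/82) · C(162, 81) = 365907784099042279561985786395502921046971688680/82 = 4462290049988320482463241297506133183499654740.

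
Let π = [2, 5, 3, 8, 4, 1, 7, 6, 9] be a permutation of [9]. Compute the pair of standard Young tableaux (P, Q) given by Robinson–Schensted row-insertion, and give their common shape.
P = [1, 3, 4, 6, 9] / [2, 7] / [5, 8];  Q = [1, 2, 4, 7, 9] / [3, 5] / [6, 8];  common shape = (5, 2, 2)

Row-insert the values π_1, π_2, … into P one at a time, bumping the leftmost entry strictly greater than the inserted value down to the next row. The recording tableau Q records, in position (i, j), the step at which that cell was added to P.
  Insert 2 (step 1): P = [2];  Q = [1]
  Insert 5 (step 2): P = [2, 5];  Q = [1, 2]
  Insert 3 (step 3): P = [2, 3] / [5];  Q = [1, 2] / [3]
  Insert 8 (step 4): P = [2, 3, 8] / [5];  Q = [1, 2, 4] / [3]
  Insert 4 (step 5): P = [2, 3, 4] / [5, 8];  Q = [1, 2, 4] / [3, 5]
  Insert 1 (step 6): P = [1, 3, 4] / [2, 8] / [5];  Q = [1, 2, 4] / [3, 5] / [6]
  Insert 7 (step 7): P = [1, 3, 4, 7] / [2, 8] / [5];  Q = [1, 2, 4, 7] / [3, 5] / [6]
  Insert 6 (step 8): P = [1, 3, 4, 6] / [2, 7] / [5, 8];  Q = [1, 2, 4, 7] / [3, 5] / [6, 8]
  Insert 9 (step 9): P = [1, 3, 4, 6, 9] / [2, 7] / [5, 8];  Q = [1, 2, 4, 7, 9] / [3, 5] / [6, 8]
Final shape: (5, 2, 2).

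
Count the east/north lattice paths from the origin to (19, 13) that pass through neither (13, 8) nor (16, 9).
Number of paths = 210345695

Inclusion–exclusion. Total paths: C(32, 19) = 347373600. Through P₁: C(21, 13)·C(11, 6) = 94012380. Through P₂: C(25, 16)·C(7, 3) = 71504125. Since P₁ is strictly southwest of P₂, a monotone path through both must visit P₁ then P₂; paths through both = C(21, 13)·C(4, 3)·C(7, 3) = 28488600. Avoid both = 347373600 − 94012380 − 71504125 + 28488600 = 210345695.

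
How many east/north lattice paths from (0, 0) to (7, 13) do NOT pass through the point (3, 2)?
Number of paths = 63870

Total paths from (0, 0) to (7, 13): C(20, 7) = 77520. Paths through (3, 2): (paths (0, 0) → (3, 2)) × (paths (3, 2) → (7, 13)) = C(5, 3) · C(15, 4) = 10 · 1365 = 13650. Avoidance count = 77520 − 13650 = 63870.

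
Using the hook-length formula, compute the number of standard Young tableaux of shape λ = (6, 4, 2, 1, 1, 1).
# SYT of shape (6, 4, 2, 1, 1, 1) = 221130

Hook-length formula: f^λ = n! / Π hook(c), product over all cells c of the Young diagram. For λ = (6, 4, 2, 1, 1, 1), n = 15 boxes. Hook lengths by row (left-to-right, top-to-bottom): [11, 7, 5, 4, 2, 1]; [8, 4, 2, 1]; [5, 1]; [3]; [2]; [1]. Product of hooks = 5913600. So f^λ = 15! / 5913600 = 1307674368000 / 5913600 = 221130.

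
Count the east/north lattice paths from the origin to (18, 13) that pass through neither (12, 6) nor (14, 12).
Number of paths = 128707711

Inclusion–exclusion. Total paths: C(31, 18) = 206253075. Through P₁: C(18, 12)·C(13, 6) = 31855824. Through P₂: C(26, 14)·C(5, 4) = 48288500. Since P₁ is strictly southwest of P₂, a monotone path through both must visit P₁ then P₂; paths through both = C(18, 12)·C(8, 2)·C(5, 4) = 2598960. Avoid both = 206253075 − 31855824 − 48288500 + 2598960 = 128707711.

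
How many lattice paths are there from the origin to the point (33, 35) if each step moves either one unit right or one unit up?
Number of paths = 27640097433090845976

A monotone lattice path from (0, 0) to (33, 35) consists of 33 east steps and 35 north steps in some order, so it is determined by which 33 of the 68 steps are east. The count is C(68, 33) = 27640097433090845976.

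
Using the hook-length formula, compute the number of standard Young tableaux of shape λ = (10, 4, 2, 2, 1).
# SYT of shape (10, 4, 2, 2, 1) = 8314020

Hook-length formula: f^λ = n! / Π hook(c), product over all cells c of the Young diagram. For λ = (10, 4, 2, 2, 1), n = 19 boxes. Hook lengths by row (left-to-right, top-to-bottom): [14, 12, 9, 8, 6, 5, 4, 3, 2, 1]; [7, 5, 2, 1]; [4, 2]; [3, 1]; [1]. Product of hooks = 14631321600. So f^λ = 19! / 14631321600 = 121645100408832000 / 14631321600 = 8314020.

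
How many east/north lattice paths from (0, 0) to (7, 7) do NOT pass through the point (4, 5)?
Number of paths = 2172

Total paths from (0, 0) to (7, 7): C(14, 7) = 3432. Paths through (4, 5): (paths (0, 0) → (4, 5)) × (paths (4, 5) → (7, 7)) = C(9, 4) · C(5, 3) = 126 · 10 = 1260. Avoidance count = 3432 − 1260 = 2172.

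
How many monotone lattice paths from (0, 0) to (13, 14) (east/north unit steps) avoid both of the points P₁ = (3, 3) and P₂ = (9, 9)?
Number of paths = 9206340

Inclusion–exclusion. Total paths: C(27, 13) = 20058300. Through P₁: C(6, 3)·C(21, 10) = 7054320. Through P₂: C(18, 9)·C(9, 4) = 6126120. Since P₁ is strictly southwest of P₂, a monotone path through both must visit P₁ then P₂; paths through both = C(6, 3)·C(12, 6)·C(9, 4) = 2328480. Avoid both = 20058300 − 7054320 − 6126120 + 2328480 = 9206340.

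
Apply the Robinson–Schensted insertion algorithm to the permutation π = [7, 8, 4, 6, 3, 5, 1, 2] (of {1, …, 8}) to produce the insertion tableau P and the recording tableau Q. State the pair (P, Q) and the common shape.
P = [1, 2] / [3, 5] / [4, 6] / [7, 8];  Q = [1, 2] / [3, 4] / [5, 6] / [7, 8];  common shape = (2, 2, 2, 2)

Row-insert the values π_1, π_2, … into P one at a time, bumping the leftmost entry strictly greater than the inserted value down to the next row. The recording tableau Q records, in position (i, j), the step at which that cell was added to P.
  Insert 7 (step 1): P = [7];  Q = [1]
  Insert 8 (step 2): P = [7, 8];  Q = [1, 2]
  Insert 4 (step 3): P = [4, 8] / [7];  Q = [1, 2] / [3]
  Insert 6 (step 4): P = [4, 6] / [7, 8];  Q = [1, 2] / [3, 4]
  Insert 3 (step 5): P = [3, 6] / [4, 8] / [7];  Q = [1, 2] / [3, 4] / [5]
  Insert 5 (step 6): P = [3, 5] / [4, 6] / [7, 8];  Q = [1, 2] / [3, 4] / [5, 6]
  Insert 1 (step 7): P = [1, 5] / [3, 6] / [4, 8] / [7];  Q = [1, 2] / [3, 4] / [5, 6] / [7]
  Insert 2 (step 8): P = [1, 2] / [3, 5] / [4, 6] / [7, 8];  Q = [1, 2] / [3, 4] / [5, 6] / [7, 8]
Final shape: (2, 2, 2, 2).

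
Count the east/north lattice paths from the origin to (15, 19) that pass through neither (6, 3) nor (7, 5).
Number of paths = 1511681820

Inclusion–exclusion. Total paths: C(34, 15) = 1855967520. Through P₁: C(9, 6)·C(25, 9) = 171609900. Through P₂: C(12, 7)·C(22, 8) = 253257840. Since P₁ is strictly southwest of P₂, a monotone path through both must visit P₁ then P₂; paths through both = C(9, 6)·C(3, 1)·C(22, 8) = 80582040. Avoid both = 1855967520 − 171609900 − 253257840 + 80582040 = 1511681820.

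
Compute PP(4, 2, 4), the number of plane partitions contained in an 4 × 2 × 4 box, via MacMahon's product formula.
PP(4, 2, 4) = 1764

Evaluate the triple product over i = 1..4, j = 1..2, k = 1..4. The factors are (2/1) · (3/2) · (4/3) · (5/4) · (3/2) · (4/3) · (5/4) · (6/5) · … (32 factors total). The numerators and denominators telescope so the product is an integer; carrying out the multiplication exactly gives PP(4, 2, 4) = 1764.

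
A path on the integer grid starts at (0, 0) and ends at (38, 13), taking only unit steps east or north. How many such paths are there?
Number of paths = 476260169700

A monotone lattice path from (0, 0) to (38, 13) consists of 38 east steps and 13 north steps in some order, so it is determined by which 38 of the 51 steps are east. The count is C(51, 38) = 476260169700.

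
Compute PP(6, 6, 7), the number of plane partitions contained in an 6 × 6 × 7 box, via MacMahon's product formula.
PP(6, 6, 7) = 29706808370096

Evaluate the triple product over i = 1..6, j = 1..6, k = 1..7. The factors are (2/1) · (3/2) · (4/3) · (5/4) · (6/5) · (7/6) · (8/7) · (3/2) · … (252 factors total). The numerators and denominators telescope so the product is an integer; carrying out the multiplication exactly gives PP(6, 6, 7) = 29706808370096.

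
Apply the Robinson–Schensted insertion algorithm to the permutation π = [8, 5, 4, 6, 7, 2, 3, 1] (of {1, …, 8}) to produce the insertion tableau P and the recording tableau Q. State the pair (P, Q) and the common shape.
P = [1, 3, 7] / [2, 6] / [4] / [5] / [8];  Q = [1, 4, 5] / [2, 7] / [3] / [6] / [8];  common shape = (3, 2, 1, 1, 1)

Row-insert the values π_1, π_2, … into P one at a time, bumping the leftmost entry strictly greater than the inserted value down to the next row. The recording tableau Q records, in position (i, j), the step at which that cell was added to P.
  Insert 8 (step 1): P = [8];  Q = [1]
  Insert 5 (step 2): P = [5] / [8];  Q = [1] / [2]
  Insert 4 (step 3): P = [4] / [5] / [8];  Q = [1] / [2] / [3]
  Insert 6 (step 4): P = [4, 6] / [5] / [8];  Q = [1, 4] / [2] / [3]
  Insert 7 (step 5): P = [4, 6, 7] / [5] / [8];  Q = [1, 4, 5] / [2] / [3]
  Insert 2 (step 6): P = [2, 6, 7] / [4] / [5] / [8];  Q = [1, 4, 5] / [2] / [3] / [6]
  Insert 3 (step 7): P = [2, 3, 7] / [4, 6] / [5] / [8];  Q = [1, 4, 5] / [2, 7] / [3] / [6]
  Insert 1 (step 8): P = [1, 3, 7] / [2, 6] / [4] / [5] / [8];  Q = [1, 4, 5] / [2, 7] / [3] / [6] / [8]
Final shape: (3, 2, 1, 1, 1).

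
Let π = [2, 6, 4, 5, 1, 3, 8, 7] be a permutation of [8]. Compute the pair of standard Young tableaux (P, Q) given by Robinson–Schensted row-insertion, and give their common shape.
P = [1, 3, 5, 7] / [2, 4, 8] / [6];  Q = [1, 2, 4, 7] / [3, 6, 8] / [5];  common shape = (4, 3, 1)

Row-insert the values π_1, π_2, … into P one at a time, bumping the leftmost entry strictly greater than the inserted value down to the next row. The recording tableau Q records, in position (i, j), the step at which that cell was added to P.
  Insert 2 (step 1): P = [2];  Q = [1]
  Insert 6 (step 2): P = [2, 6];  Q = [1, 2]
  Insert 4 (step 3): P = [2, 4] / [6];  Q = [1, 2] / [3]
  Insert 5 (step 4): P = [2, 4, 5] / [6];  Q = [1, 2, 4] / [3]
  Insert 1 (step 5): P = [1, 4, 5] / [2] / [6];  Q = [1, 2, 4] / [3] / [5]
  Insert 3 (step 6): P = [1, 3, 5] / [2, 4] / [6];  Q = [1, 2, 4] / [3, 6] / [5]
  Insert 8 (step 7): P = [1, 3, 5, 8] / [2, 4] / [6];  Q = [1, 2, 4, 7] / [3, 6] / [5]
  Insert 7 (step 8): P = [1, 3, 5, 7] / [2, 4, 8] / [6];  Q = [1, 2, 4, 7] / [3, 6, 8] / [5]
Final shape: (4, 3, 1).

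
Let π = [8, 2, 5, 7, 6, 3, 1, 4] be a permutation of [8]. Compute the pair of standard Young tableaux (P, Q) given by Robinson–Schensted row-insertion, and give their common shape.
P = [1, 3, 4] / [2, 6] / [5] / [7] / [8];  Q = [1, 3, 4] / [2, 8] / [5] / [6] / [7];  common shape = (3, 2, 1, 1, 1)

Row-insert the values π_1, π_2, … into P one at a time, bumping the leftmost entry strictly greater than the inserted value down to the next row. The recording tableau Q records, in position (i, j), the step at which that cell was added to P.
  Insert 8 (step 1): P = [8];  Q = [1]
  Insert 2 (step 2): P = [2] / [8];  Q = [1] / [2]
  Insert 5 (step 3): P = [2, 5] / [8];  Q = [1, 3] / [2]
  Insert 7 (step 4): P = [2, 5, 7] / [8];  Q = [1, 3, 4] / [2]
  Insert 6 (step 5): P = [2, 5, 6] / [7] / [8];  Q = [1, 3, 4] / [2] / [5]
  Insert 3 (step 6): P = [2, 3, 6] / [5] / [7] / [8];  Q = [1, 3, 4] / [2] / [5] / [6]
  Insert 1 (step 7): P = [1, 3, 6] / [2] / [5] / [7] / [8];  Q = [1, 3, 4] / [2] / [5] / [6] / [7]
  Insert 4 (step 8): P = [1, 3, 4] / [2, 6] / [5] / [7] / [8];  Q = [1, 3, 4] / [2, 8] / [5] / [6] / [7]
Final shape: (3, 2, 1, 1, 1).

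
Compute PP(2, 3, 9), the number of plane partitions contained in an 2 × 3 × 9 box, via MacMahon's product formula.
PP(2, 3, 9) = 15730

Evaluate the triple product over i = 1..2, j = 1..3, k = 1..9. The factors are (2/1) · (3/2) · (4/3) · (5/4) · (6/5) · (7/6) · (8/7) · (9/8) · … (54 factors total). The numerators and denominators telescope so the product is an integer; carrying out the multiplication exactly gives PP(2, 3, 9) = 15730.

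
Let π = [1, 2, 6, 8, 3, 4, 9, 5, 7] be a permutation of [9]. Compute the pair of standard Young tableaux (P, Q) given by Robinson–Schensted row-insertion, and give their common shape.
P = [1, 2, 3, 4, 5, 7] / [6, 8, 9];  Q = [1, 2, 3, 4, 7, 9] / [5, 6, 8];  common shape = (6, 3)

Row-insert the values π_1, π_2, … into P one at a time, bumping the leftmost entry strictly greater than the inserted value down to the next row. The recording tableau Q records, in position (i, j), the step at which that cell was added to P.
  Insert 1 (step 1): P = [1];  Q = [1]
  Insert 2 (step 2): P = [1, 2];  Q = [1, 2]
  Insert 6 (step 3): P = [1, 2, 6];  Q = [1, 2, 3]
  Insert 8 (step 4): P = [1, 2, 6, 8];  Q = [1, 2, 3, 4]
  Insert 3 (step 5): P = [1, 2, 3, 8] / [6];  Q = [1, 2, 3, 4] / [5]
  Insert 4 (step 6): P = [1, 2, 3, 4] / [6, 8];  Q = [1, 2, 3, 4] / [5, 6]
  Insert 9 (step 7): P = [1, 2, 3, 4, 9] / [6, 8];  Q = [1, 2, 3, 4, 7] / [5, 6]
  Insert 5 (step 8): P = [1, 2, 3, 4, 5] / [6, 8, 9];  Q = [1, 2, 3, 4, 7] / [5, 6, 8]
  Insert 7 (step 9): P = [1, 2, 3, 4, 5, 7] / [6, 8, 9];  Q = [1, 2, 3, 4, 7, 9] / [5, 6, 8]
Final shape: (6, 3).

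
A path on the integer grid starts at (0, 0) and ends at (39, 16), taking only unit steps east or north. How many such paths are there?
Number of paths = 29749251314475

A monotone lattice path from (0, 0) to (39, 16) consists of 39 east steps and 16 north steps in some order, so it is determined by which 39 of the 55 steps are east. The count is C(55, 39) = 29749251314475.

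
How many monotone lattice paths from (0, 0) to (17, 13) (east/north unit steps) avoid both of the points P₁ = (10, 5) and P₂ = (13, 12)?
Number of paths = 76235845

Inclusion–exclusion. Total paths: C(30, 17) = 119759850. Through P₁: C(15, 10)·C(15, 7) = 19324305. Through P₂: C(25, 13)·C(5, 4) = 26001500. Since P₁ is strictly southwest of P₂, a monotone path through both must visit P₁ then P₂; paths through both = C(15, 10)·C(10, 3)·C(5, 4) = 1801800. Avoid both = 119759850 − 19324305 − 26001500 + 1801800 = 76235845.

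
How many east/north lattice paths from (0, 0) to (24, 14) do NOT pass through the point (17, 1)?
Number of paths = 9668158740

Total paths from (0, 0) to (24, 14): C(38, 24) = 9669554100. Paths through (17, 1): (paths (0, 0) → (17, 1)) × (paths (17, 1) → (24, 14)) = C(18, 17) · C(20, 7) = 18 · 77520 = 1395360. Avoidance count = 9669554100 − 1395360 = 9668158740.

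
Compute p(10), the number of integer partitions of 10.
p(10) = 42

List all partitions of 10: 10, 9+1, 8+2, 8+1+1, 7+3, 7+2+1, 7+1+1+1, 6+4, 6+3+1, 6+2+2, 6+2+1+1, 6+1+1+1+1, 5+5, 5+4+1, 5+3+2, 5+3+1+1, 5+2+2+1, 5+2+1+1+1, 5+1+1+1+1+1, 4+4+2, 4+4+1+1, 4+3+3, 4+3+2+1, 4+3+1+1+1, 4+2+2+2, 4+2+2+1+1, 4+2+1+1+1+1, 4+1+1+1+1+1+1, 3+3+3+1, 3+3+2+2, … (42 total). Counting them gives p(10) = 42.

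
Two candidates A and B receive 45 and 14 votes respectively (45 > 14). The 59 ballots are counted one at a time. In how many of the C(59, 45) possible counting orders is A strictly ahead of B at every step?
Strict-lead orderings = 6987359173620

Total orderings of the 59 votes with 45 for A: C(59, 45) = 13298522298180. By the Bertrand ballot formula (Cycle Lemma / reflection principle), the number of orderings in which A is strictly ahead of B throughout is (p − q)/(p + q) · C(p + q, p) = (45 − 14)/(45 + 14) · 13298522298180 = 6987359173620.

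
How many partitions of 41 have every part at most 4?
p(41, parts ≤ 4) = 672

Use the recurrence p(n, m) = p(n, m−1) + p(n−m, m): either the largest part is < m (count p(n, m−1)) or the largest part is exactly m (remove one copy of m, count p(n−m, m)). With p(0, ·) = 1 this gives p(41, parts ≤ 4) = 672. (By conjugating Young diagrams, this also counts partitions of 41 into at most 4 parts.)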